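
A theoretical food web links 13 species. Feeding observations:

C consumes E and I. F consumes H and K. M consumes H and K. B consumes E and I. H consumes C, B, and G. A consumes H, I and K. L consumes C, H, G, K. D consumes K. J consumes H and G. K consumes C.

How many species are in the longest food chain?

4 species

One longest chain: E → C → K → M.
It has 4 species and 3 links.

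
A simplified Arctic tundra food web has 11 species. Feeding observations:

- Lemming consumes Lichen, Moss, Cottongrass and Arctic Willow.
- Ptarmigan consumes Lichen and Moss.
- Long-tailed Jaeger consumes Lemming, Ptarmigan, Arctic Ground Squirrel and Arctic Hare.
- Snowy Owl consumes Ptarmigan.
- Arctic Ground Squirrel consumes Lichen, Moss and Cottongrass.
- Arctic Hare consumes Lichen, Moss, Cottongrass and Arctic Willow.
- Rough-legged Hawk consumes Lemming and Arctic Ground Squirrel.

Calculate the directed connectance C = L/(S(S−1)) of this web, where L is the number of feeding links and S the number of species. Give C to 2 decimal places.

C = 0.18

The web has S = 11 species and L = 20 feeding links.
C = L / (S(S−1)) = 20 / 110 = 0.1818 ≈ 0.18.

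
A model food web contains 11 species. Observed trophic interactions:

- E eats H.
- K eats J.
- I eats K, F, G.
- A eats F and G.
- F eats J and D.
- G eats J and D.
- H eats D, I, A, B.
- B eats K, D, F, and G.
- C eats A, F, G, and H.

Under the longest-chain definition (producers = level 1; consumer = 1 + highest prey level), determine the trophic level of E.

D is a producer → level 1.
G eats D (level 1); other prey at levels: J 1 → level 2.
B eats G (level 2); other prey at levels: D 1, F 2, K 2 → level 3.
H eats B (level 3); other prey at levels: D 1, I 3, A 3 → level 4.
E eats H → level 5.

Trophic level 5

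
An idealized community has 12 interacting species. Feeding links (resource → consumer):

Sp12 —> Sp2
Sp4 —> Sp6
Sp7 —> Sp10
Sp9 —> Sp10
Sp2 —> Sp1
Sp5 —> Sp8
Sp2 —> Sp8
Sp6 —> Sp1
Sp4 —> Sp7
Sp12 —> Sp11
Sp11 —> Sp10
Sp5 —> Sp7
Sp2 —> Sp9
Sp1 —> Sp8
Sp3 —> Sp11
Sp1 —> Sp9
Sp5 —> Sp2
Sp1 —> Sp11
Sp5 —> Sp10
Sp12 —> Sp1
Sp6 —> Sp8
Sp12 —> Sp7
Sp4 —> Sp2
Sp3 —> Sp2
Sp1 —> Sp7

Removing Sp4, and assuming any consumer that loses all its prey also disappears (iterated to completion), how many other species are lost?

1

Remove Sp4.
Round 1: Sp6 (all prey gone) → extinct.
No further losses. Total secondary extinctions: 1.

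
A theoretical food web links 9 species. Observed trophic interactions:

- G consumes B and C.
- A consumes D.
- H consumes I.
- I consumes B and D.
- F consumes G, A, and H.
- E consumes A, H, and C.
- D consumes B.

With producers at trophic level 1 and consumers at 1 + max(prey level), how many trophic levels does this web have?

5

Producers (level 1): C, B.
B → D → I → H → F gives F level 5.
No species has a prey at level 5, so no species reaches level 6.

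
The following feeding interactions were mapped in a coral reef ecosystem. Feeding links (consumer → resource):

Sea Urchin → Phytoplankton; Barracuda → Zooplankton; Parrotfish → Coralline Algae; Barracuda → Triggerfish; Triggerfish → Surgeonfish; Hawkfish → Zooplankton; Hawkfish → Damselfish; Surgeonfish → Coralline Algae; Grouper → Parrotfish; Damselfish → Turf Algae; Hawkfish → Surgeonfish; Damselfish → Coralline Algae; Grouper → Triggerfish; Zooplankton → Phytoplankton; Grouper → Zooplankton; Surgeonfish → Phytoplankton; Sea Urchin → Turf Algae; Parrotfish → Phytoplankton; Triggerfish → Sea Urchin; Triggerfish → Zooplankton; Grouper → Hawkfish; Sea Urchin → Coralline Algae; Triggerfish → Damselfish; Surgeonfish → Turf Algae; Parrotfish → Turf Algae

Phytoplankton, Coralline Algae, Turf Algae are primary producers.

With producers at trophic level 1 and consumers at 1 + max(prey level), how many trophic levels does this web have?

Producers (level 1): Phytoplankton, Coralline Algae, Turf Algae.
Phytoplankton → Zooplankton → Triggerfish → Barracuda gives Barracuda level 4.
No species has a prey at level 4, so no species reaches level 5.

4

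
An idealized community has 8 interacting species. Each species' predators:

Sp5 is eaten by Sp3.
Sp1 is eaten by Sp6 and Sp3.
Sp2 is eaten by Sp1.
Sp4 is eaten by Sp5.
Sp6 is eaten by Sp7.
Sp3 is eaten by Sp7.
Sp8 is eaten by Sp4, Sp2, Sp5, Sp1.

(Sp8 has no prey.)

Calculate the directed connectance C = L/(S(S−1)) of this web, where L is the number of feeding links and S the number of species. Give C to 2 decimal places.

C = 0.20

The web has S = 8 species and L = 11 feeding links.
C = L / (S(S−1)) = 11 / 56 = 0.1964 ≈ 0.20.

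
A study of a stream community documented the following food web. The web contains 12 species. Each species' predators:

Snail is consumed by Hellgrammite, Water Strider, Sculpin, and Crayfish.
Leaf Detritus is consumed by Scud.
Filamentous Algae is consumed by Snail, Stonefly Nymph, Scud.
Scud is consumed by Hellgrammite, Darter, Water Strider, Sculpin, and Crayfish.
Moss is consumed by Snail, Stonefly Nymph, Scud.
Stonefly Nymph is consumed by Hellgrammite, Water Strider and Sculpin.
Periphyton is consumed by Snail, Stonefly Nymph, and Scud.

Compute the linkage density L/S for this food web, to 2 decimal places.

L/S = 1.83

There are L = 22 links among S = 12 species.
L/S = 22/12 = 1.8333 ≈ 1.83.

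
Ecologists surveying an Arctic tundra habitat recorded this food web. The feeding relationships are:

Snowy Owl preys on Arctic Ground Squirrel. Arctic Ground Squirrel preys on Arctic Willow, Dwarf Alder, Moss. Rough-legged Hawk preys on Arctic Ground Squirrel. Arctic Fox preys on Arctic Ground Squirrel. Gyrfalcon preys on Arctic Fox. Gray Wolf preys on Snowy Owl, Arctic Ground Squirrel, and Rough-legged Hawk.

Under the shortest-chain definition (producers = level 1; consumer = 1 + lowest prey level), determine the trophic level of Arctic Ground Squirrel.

Dwarf Alder is a producer → level 1.
Arctic Ground Squirrel eats Dwarf Alder → level 2.

Trophic level 2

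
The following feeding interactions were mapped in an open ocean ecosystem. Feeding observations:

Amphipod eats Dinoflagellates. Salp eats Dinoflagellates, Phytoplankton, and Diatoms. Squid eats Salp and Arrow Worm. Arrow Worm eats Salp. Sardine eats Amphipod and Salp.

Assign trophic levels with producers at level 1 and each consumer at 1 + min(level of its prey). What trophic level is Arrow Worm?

Trophic level 3

Phytoplankton is a producer → level 1.
Salp eats Phytoplankton → level 2.
Arrow Worm eats Salp → level 3.
No prey of Arrow Worm is below level 2, so 3 is the minimum.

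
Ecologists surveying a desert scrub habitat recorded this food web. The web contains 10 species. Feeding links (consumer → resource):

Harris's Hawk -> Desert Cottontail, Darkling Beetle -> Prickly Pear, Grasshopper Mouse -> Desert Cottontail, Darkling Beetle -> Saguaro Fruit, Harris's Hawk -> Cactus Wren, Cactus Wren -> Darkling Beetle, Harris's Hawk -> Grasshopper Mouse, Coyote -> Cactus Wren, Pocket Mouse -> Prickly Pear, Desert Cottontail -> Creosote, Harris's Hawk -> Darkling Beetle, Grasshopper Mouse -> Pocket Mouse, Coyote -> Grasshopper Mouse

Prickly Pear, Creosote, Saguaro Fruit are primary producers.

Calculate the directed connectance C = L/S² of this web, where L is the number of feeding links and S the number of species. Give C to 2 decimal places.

The web has S = 10 species and L = 13 feeding links.
C = L / S² = 13 / 100 = 0.1300 ≈ 0.13.

C = 0.13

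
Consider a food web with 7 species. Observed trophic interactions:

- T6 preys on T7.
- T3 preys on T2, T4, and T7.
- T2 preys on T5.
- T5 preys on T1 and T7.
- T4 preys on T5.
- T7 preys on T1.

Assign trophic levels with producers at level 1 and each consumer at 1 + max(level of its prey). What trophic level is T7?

Trophic level 2

T1 is a producer → level 1.
T7 eats T1 → level 2.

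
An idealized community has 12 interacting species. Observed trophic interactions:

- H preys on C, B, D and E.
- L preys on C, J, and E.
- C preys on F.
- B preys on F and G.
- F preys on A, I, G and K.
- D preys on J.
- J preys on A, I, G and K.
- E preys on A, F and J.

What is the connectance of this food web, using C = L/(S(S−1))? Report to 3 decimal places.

The web has S = 12 species and L = 22 feeding links.
C = L / (S(S−1)) = 22 / 132 = 0.1667 ≈ 0.167.

C = 0.167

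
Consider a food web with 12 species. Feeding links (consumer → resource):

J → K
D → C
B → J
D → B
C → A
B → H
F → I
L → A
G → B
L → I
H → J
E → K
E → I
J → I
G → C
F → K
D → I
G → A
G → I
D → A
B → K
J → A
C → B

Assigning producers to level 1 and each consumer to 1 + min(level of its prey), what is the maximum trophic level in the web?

Producers (level 1): I, K, A.
Following each consumer down to its lowest-level prey: I → J → H (levels 1 through 3).
All prey of H (J 2) are at level 2 or above, so H is at level 1 + 2 = 3.
Every consumer has at least one prey at level 2 or below, so none exceeds level 3.

3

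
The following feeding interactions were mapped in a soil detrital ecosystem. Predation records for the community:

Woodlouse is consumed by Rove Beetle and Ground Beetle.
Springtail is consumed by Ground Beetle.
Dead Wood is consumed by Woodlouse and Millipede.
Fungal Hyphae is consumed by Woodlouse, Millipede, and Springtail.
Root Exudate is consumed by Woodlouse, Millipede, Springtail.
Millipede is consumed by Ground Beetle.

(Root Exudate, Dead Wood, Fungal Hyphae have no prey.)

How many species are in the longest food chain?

One longest chain: Root Exudate → Woodlouse → Rove Beetle.
It has 3 species and 2 links.

3 species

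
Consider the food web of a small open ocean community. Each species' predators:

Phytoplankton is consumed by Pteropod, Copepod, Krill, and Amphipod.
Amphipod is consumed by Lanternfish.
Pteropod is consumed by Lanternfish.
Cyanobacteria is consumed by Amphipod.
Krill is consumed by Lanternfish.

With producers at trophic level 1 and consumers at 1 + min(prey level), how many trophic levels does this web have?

3

Producers (level 1): Cyanobacteria, Phytoplankton.
Following each consumer down to its lowest-level prey: Cyanobacteria → Amphipod → Lanternfish (levels 1 through 3).
All prey of Lanternfish (Amphipod 2, Krill 2, Pteropod 2) are at level 2 or above, so Lanternfish is at level 1 + 2 = 3.
Every consumer has at least one prey at level 2 or below, so none exceeds level 3.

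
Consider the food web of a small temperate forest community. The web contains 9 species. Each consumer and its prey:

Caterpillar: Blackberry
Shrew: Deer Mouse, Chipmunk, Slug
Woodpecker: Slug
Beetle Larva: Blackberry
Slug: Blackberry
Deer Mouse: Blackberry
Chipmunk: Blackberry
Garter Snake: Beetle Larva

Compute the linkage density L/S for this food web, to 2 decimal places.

There are L = 10 links among S = 9 species.
L/S = 10/9 = 1.1111 ≈ 1.11.

L/S = 1.11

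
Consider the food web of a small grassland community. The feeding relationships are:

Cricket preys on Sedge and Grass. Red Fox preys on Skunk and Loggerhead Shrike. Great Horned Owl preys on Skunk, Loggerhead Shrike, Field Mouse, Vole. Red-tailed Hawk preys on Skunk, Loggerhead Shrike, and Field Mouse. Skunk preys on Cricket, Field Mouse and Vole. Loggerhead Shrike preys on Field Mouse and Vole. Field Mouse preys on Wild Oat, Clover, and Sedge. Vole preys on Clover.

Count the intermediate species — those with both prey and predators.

Intermediate species (has both prey and predators): Field Mouse, Cricket, Vole, Loggerhead Shrike, Skunk.
Count: 5.

5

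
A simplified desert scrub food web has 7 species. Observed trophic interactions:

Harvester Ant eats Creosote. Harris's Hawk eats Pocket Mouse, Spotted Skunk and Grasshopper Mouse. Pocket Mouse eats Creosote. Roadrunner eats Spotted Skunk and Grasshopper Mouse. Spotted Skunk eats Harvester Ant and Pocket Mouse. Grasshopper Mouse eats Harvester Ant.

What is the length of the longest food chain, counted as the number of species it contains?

One longest chain: Creosote → Harvester Ant → Spotted Skunk → Harris's Hawk.
It has 4 species and 3 links.

4 species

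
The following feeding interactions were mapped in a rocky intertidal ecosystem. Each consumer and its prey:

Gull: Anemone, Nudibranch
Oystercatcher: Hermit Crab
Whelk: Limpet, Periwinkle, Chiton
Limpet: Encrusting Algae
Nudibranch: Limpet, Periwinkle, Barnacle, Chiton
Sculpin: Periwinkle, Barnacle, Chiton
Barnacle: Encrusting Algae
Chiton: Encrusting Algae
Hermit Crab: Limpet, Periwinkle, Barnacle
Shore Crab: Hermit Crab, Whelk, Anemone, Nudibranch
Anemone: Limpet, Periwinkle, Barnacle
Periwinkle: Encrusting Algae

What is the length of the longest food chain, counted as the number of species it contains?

One longest chain: Encrusting Algae → Limpet → Hermit Crab → Oystercatcher.
It has 4 species and 3 links.

4 species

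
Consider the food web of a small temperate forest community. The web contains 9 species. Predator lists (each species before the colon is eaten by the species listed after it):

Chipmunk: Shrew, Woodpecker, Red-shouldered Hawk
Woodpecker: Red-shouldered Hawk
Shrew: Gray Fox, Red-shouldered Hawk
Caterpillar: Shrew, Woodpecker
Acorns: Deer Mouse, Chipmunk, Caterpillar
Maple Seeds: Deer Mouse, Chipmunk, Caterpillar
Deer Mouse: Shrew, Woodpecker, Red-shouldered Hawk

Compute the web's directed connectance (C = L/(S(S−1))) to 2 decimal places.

The web has S = 9 species and L = 17 feeding links.
C = L / (S(S−1)) = 17 / 72 = 0.2361 ≈ 0.24.

C = 0.24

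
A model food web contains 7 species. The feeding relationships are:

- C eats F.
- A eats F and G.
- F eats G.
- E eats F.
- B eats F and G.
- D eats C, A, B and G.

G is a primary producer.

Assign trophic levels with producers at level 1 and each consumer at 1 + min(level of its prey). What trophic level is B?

Trophic level 2

G is a producer → level 1.
B eats G → level 2.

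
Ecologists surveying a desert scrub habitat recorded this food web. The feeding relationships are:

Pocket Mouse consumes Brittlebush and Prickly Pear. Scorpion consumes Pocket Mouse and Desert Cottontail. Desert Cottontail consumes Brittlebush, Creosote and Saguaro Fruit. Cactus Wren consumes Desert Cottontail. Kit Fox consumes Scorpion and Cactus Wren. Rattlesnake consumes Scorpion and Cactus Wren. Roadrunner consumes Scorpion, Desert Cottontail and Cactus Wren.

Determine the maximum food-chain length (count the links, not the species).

3 links

One longest chain: Prickly Pear → Pocket Mouse → Scorpion → Roadrunner.
It has 4 species and 3 links.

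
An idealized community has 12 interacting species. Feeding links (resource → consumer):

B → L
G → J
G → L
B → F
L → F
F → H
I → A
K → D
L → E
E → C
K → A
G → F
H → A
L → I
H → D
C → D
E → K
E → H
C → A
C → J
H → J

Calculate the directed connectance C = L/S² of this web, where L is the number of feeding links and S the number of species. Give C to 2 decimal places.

C = 0.15

The web has S = 12 species and L = 21 feeding links.
C = L / S² = 21 / 144 = 0.1458 ≈ 0.15.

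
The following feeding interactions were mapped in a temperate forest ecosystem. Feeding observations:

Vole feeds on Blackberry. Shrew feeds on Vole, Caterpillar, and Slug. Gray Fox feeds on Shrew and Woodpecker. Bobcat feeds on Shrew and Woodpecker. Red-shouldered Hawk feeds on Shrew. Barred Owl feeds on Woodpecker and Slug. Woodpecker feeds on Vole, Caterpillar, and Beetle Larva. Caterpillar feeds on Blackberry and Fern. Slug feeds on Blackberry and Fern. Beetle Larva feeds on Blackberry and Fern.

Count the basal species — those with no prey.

2

Basal species (no prey listed): Fern, Blackberry.
Count: 2.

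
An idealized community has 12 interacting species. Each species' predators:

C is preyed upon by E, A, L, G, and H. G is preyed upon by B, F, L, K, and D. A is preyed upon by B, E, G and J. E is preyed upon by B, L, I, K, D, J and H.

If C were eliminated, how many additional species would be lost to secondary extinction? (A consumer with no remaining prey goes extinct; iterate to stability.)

11

Remove C.
Round 1: A (all prey gone) → extinct.
Round 2: E (all prey gone), G (all prey gone) → extinct.
Round 3: F (all prey gone), J (all prey gone), H (all prey gone), D (all prey gone), L (all prey gone), I (all prey gone), K (all prey gone), B (all prey gone) → extinct.
No further losses. Total secondary extinctions: 11.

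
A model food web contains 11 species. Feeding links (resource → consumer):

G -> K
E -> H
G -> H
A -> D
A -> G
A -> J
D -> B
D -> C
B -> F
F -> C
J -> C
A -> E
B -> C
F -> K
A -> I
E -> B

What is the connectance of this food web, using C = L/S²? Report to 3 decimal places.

The web has S = 11 species and L = 16 feeding links.
C = L / S² = 16 / 121 = 0.1322 ≈ 0.132.

C = 0.132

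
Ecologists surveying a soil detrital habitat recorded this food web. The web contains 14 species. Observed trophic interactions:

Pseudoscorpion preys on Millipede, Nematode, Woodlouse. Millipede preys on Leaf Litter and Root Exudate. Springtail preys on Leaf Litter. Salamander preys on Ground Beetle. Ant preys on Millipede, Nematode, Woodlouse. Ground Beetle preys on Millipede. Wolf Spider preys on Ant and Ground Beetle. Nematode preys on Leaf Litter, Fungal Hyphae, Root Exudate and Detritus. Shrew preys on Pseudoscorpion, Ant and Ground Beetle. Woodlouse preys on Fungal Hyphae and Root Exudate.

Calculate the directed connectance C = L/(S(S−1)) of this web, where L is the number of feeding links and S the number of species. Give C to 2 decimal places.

C = 0.12

The web has S = 14 species and L = 22 feeding links.
C = L / (S(S−1)) = 22 / 182 = 0.1209 ≈ 0.12.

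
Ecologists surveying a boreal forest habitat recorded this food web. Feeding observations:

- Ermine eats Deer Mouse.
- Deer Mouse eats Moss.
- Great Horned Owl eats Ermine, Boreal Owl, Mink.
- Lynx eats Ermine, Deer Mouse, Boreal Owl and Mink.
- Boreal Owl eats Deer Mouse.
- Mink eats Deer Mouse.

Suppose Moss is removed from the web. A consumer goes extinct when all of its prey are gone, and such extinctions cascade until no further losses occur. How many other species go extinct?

Remove Moss.
Round 1: Deer Mouse (all prey gone) → extinct.
Round 2: Mink (all prey gone), Boreal Owl (all prey gone), Ermine (all prey gone) → extinct.
Round 3: Great Horned Owl (all prey gone), Lynx (all prey gone) → extinct.
No further losses. Total secondary extinctions: 6.

6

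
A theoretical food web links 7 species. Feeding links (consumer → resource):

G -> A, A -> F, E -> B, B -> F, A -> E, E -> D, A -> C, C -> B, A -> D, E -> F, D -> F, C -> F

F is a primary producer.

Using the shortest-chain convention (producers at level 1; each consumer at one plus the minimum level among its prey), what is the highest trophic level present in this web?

Producers (level 1): F.
Following each consumer down to its lowest-level prey: F → A → G (levels 1 through 3).
All prey of G (A 2) are at level 2 or above, so G is at level 1 + 2 = 3.
Every consumer has at least one prey at level 2 or below, so none exceeds level 3.

3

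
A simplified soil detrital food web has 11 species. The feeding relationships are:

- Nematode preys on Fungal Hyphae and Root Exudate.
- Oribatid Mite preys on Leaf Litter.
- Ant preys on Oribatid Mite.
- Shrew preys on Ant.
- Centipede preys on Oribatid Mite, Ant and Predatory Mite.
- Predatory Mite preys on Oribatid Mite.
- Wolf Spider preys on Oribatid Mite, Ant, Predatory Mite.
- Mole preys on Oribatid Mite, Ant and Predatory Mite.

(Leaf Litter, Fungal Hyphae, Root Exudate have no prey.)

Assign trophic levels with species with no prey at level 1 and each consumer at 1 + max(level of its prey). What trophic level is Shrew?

Trophic level 4

Leaf Litter has no prey (basal) → level 1.
Oribatid Mite eats Leaf Litter → level 2.
Ant eats Oribatid Mite → level 3.
Shrew eats Ant → level 4.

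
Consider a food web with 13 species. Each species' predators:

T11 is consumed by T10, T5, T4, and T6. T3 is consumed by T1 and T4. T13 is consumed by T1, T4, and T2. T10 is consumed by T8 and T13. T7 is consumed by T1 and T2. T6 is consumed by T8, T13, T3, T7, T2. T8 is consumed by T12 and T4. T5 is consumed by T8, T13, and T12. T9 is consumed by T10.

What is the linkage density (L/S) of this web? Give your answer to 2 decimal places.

There are L = 24 links among S = 13 species.
L/S = 24/13 = 1.8462 ≈ 1.85.

L/S = 1.85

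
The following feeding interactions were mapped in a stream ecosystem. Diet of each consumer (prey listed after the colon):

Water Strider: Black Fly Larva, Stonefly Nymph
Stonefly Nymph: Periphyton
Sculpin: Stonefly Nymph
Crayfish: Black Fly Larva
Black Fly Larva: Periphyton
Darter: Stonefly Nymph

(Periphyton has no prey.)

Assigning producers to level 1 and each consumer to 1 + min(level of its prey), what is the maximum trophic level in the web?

3

Producers (level 1): Periphyton.
Following each consumer down to its lowest-level prey: Periphyton → Stonefly Nymph → Darter (levels 1 through 3).
All prey of Darter (Stonefly Nymph 2) are at level 2 or above, so Darter is at level 1 + 2 = 3.
Every consumer has at least one prey at level 2 or below, so none exceeds level 3.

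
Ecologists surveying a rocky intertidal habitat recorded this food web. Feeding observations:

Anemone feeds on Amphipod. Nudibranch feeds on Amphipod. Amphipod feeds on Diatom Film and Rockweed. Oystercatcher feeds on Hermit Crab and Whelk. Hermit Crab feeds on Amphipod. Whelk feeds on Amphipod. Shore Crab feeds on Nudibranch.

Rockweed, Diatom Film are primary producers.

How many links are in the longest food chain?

One longest chain: Rockweed → Amphipod → Nudibranch → Shore Crab.
It has 4 species and 3 links.

3 links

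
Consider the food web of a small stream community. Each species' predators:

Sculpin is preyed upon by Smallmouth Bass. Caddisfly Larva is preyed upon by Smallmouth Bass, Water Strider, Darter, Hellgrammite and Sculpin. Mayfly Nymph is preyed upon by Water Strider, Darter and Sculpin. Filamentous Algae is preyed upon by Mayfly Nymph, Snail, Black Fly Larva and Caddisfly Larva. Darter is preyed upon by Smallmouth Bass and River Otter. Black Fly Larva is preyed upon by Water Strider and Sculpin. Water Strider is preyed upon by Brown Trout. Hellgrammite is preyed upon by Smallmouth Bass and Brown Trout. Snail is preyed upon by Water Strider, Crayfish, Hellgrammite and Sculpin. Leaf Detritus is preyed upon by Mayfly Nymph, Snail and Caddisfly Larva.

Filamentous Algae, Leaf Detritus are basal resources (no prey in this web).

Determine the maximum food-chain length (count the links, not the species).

3 links

One longest chain: Filamentous Algae → Snail → Hellgrammite → Smallmouth Bass.
It has 4 species and 3 links.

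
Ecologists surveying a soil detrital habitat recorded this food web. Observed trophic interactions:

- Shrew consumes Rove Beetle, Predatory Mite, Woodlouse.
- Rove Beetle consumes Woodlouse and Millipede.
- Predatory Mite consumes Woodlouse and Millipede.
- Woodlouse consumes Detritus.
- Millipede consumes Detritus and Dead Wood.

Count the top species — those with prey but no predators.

1

Top species (has prey, but nothing eats it): Shrew.
Count: 1.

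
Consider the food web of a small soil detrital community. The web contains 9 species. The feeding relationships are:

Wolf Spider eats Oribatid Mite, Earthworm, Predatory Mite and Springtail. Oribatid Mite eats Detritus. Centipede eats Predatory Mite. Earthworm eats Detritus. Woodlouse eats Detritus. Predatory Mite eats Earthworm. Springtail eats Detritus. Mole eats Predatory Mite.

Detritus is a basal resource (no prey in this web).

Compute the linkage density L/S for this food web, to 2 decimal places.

There are L = 11 links among S = 9 species.
L/S = 11/9 = 1.2222 ≈ 1.22.

L/S = 1.22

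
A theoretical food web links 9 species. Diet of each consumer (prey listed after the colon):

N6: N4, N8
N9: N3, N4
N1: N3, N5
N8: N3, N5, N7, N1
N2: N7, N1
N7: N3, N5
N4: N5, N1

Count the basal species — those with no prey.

Basal species (no prey listed): N3, N5.
Count: 2.

2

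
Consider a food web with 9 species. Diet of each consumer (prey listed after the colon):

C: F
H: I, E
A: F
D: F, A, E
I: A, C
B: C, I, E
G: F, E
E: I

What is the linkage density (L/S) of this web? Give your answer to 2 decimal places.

There are L = 15 links among S = 9 species.
L/S = 15/9 = 1.6667 ≈ 1.67.

L/S = 1.67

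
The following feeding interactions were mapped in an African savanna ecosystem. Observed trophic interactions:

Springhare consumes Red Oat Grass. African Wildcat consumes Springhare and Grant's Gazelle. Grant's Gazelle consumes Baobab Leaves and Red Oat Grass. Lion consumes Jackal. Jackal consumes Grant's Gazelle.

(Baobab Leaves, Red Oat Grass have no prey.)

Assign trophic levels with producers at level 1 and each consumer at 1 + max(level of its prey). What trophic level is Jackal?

Baobab Leaves is a producer → level 1.
Grant's Gazelle eats Baobab Leaves (level 1); other prey at levels: Red Oat Grass 1 → level 2.
Jackal eats Grant's Gazelle → level 3.

Trophic level 3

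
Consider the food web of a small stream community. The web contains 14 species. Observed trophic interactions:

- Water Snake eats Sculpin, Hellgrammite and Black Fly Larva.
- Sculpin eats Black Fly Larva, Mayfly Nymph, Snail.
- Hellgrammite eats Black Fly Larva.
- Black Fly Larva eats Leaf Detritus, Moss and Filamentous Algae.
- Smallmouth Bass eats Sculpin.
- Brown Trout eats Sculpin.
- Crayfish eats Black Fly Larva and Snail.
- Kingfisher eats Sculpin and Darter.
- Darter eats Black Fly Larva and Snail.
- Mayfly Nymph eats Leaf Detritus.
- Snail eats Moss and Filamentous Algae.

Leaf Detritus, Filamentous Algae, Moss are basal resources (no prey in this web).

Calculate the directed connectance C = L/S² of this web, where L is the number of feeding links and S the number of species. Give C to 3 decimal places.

The web has S = 14 species and L = 21 feeding links.
C = L / S² = 21 / 196 = 0.1071 ≈ 0.107.

C = 0.107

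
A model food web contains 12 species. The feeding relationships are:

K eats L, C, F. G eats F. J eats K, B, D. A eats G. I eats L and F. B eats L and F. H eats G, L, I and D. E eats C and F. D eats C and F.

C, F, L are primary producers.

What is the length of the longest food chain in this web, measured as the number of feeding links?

One longest chain: F → G → A.
It has 3 species and 2 links.

2 links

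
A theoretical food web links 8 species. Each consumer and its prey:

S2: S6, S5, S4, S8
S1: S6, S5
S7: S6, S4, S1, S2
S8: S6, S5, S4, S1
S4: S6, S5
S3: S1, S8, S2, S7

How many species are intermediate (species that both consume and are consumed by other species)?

Intermediate species (has both prey and predators): S4, S1, S8, S2, S7.
Count: 5.

5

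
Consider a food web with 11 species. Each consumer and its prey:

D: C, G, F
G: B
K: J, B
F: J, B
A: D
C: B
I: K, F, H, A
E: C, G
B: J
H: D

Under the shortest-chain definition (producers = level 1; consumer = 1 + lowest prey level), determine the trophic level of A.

Trophic level 4

J is a producer → level 1.
F eats J → level 2.
D eats F → level 3.
A eats D → level 4.
No prey of A is below level 3, so 4 is the minimum.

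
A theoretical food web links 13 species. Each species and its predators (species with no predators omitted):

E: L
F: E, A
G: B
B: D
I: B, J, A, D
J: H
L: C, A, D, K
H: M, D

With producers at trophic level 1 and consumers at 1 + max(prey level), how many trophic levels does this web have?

Producers (level 1): G, F, I.
F → E → L → A gives A level 4.
No species has a prey at level 4, so no species reaches level 5.

4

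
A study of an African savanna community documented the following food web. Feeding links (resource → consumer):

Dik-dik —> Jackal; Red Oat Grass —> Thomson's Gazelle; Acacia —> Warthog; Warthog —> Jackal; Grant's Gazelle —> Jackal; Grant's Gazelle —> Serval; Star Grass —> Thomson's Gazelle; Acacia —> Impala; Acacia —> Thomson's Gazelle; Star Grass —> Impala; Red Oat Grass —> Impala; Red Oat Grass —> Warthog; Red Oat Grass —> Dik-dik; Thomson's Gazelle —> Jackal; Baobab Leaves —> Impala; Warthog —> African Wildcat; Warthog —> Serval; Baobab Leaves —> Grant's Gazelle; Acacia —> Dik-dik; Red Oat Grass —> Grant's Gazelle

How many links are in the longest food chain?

2 links

One longest chain: Red Oat Grass → Warthog → Serval.
It has 3 species and 2 links.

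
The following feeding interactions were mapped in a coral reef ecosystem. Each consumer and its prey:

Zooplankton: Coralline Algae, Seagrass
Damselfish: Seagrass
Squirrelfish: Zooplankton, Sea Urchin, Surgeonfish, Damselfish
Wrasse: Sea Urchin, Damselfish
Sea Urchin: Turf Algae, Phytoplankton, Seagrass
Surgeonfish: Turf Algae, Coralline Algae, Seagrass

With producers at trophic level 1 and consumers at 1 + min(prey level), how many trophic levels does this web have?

3

Producers (level 1): Turf Algae, Phytoplankton, Coralline Algae, Seagrass.
Following each consumer down to its lowest-level prey: Turf Algae → Sea Urchin → Wrasse (levels 1 through 3).
All prey of Wrasse (Sea Urchin 2, Damselfish 2) are at level 2 or above, so Wrasse is at level 1 + 2 = 3.
Every consumer has at least one prey at level 2 or below, so none exceeds level 3.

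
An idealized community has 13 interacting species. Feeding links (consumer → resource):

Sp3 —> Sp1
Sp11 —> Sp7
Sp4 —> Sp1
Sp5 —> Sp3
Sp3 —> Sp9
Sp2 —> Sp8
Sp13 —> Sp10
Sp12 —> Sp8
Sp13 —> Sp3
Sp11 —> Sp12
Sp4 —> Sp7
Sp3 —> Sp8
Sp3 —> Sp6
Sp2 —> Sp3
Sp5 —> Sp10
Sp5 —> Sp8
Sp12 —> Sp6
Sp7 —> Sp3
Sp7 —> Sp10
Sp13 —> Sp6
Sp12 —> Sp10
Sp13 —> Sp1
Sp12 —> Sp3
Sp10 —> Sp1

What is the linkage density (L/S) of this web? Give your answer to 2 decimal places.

L/S = 1.85

There are L = 24 links among S = 13 species.
L/S = 24/13 = 1.8462 ≈ 1.85.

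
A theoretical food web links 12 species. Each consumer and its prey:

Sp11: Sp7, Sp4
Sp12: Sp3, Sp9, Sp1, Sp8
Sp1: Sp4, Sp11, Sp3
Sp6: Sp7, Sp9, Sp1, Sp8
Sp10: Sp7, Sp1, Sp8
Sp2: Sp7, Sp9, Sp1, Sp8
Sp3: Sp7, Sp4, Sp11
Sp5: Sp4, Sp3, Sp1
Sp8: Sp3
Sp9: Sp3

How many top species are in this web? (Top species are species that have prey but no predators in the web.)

Top species (has prey, but nothing eats it): Sp6, Sp10, Sp5, Sp2, Sp12.
Count: 5.

5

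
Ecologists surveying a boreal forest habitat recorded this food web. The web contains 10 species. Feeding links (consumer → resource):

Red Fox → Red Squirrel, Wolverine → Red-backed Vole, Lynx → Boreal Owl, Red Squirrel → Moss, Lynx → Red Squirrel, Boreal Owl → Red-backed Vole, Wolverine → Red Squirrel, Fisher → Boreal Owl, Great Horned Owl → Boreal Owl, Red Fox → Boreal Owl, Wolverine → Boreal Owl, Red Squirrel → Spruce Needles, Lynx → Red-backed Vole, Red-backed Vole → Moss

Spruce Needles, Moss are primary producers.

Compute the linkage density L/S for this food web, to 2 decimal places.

L/S = 1.40

There are L = 14 links among S = 10 species.
L/S = 14/10 = 1.4000 ≈ 1.40.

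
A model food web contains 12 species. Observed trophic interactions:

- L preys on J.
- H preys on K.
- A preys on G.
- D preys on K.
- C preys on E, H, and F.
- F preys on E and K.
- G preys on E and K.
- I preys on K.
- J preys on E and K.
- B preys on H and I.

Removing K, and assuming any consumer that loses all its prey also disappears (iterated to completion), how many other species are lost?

4

Remove K.
Round 1: I (all prey gone), D (all prey gone), H (all prey gone) → extinct.
Round 2: B (all prey gone) → extinct.
No further losses. Total secondary extinctions: 4.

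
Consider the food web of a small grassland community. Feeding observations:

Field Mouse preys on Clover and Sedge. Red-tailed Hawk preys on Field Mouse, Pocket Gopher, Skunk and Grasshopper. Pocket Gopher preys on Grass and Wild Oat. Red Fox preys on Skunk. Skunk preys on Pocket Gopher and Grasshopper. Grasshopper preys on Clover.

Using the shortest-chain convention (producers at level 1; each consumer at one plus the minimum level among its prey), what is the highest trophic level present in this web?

4

Producers (level 1): Sedge, Wild Oat, Grass, Clover.
Following each consumer down to its lowest-level prey: Wild Oat → Pocket Gopher → Skunk → Red Fox (levels 1 through 4).
All prey of Red Fox (Skunk 3) are at level 3 or above, so Red Fox is at level 1 + 3 = 4.
Every consumer has at least one prey at level 3 or below, so none exceeds level 4.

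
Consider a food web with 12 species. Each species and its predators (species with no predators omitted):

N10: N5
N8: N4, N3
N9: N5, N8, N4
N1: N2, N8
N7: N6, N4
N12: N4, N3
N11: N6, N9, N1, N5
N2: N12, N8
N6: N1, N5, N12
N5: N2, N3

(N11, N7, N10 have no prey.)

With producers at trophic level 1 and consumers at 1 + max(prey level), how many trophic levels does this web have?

Producers (level 1): N11, N7, N10.
N11 → N6 → N1 → N2 → N12 → N4 gives N4 level 6.
No species has a prey at level 6, so no species reaches level 7.

6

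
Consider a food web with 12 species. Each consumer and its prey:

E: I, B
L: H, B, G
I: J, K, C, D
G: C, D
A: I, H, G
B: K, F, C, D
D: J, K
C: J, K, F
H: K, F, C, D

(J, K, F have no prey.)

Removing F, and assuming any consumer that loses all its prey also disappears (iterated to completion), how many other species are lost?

Remove F.
Every predator of it retains at least one other prey: C still has J, K; H still has K, C, D; B still has K, C, D.
No consumer loses all prey, so no secondary extinctions occur.

0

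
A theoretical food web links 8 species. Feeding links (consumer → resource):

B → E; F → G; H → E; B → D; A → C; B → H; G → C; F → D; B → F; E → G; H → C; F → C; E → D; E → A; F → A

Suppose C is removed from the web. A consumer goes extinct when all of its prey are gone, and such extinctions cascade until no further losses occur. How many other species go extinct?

2

Remove C.
Round 1: A (all prey gone), G (all prey gone) → extinct.
No further losses. Total secondary extinctions: 2.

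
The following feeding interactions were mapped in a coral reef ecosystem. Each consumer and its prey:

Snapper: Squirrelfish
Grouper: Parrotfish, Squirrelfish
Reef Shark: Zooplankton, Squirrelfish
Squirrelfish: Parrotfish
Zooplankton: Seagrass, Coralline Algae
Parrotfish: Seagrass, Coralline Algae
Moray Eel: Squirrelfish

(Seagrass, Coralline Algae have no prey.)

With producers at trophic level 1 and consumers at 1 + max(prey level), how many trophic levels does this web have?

Producers (level 1): Seagrass, Coralline Algae.
Seagrass → Parrotfish → Squirrelfish → Reef Shark gives Reef Shark level 4.
No species has a prey at level 4, so no species reaches level 5.

4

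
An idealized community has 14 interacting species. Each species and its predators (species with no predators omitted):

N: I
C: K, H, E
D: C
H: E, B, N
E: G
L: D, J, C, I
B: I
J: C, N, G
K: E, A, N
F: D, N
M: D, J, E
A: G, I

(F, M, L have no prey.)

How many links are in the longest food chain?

One longest chain: F → D → C → K → E → G.
It has 6 species and 5 links.

5 links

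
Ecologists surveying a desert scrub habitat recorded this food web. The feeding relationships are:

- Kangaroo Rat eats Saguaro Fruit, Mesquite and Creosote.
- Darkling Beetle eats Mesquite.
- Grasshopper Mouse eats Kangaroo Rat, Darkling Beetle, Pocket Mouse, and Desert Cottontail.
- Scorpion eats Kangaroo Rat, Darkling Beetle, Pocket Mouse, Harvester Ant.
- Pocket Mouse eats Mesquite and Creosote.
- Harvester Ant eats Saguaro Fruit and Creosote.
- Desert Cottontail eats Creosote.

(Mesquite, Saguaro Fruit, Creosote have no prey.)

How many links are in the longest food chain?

One longest chain: Mesquite → Pocket Mouse → Scorpion.
It has 3 species and 2 links.

2 links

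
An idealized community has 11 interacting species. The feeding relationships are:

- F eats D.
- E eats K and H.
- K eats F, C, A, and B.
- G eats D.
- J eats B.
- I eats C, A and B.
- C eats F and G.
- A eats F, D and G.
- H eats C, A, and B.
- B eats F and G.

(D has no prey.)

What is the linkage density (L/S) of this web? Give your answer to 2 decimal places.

L/S = 2.00

There are L = 22 links among S = 11 species.
L/S = 22/11 = 2.0000 ≈ 2.00.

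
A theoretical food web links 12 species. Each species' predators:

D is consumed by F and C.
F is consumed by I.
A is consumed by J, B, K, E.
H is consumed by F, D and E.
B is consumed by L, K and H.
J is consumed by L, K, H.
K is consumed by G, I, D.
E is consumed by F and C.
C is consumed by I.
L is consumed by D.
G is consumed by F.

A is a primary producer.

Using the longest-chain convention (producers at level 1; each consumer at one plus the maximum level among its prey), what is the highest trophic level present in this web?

6

Producers (level 1): A.
A → B → H → E → C → I gives I level 6.
No species has a prey at level 6, so no species reaches level 7.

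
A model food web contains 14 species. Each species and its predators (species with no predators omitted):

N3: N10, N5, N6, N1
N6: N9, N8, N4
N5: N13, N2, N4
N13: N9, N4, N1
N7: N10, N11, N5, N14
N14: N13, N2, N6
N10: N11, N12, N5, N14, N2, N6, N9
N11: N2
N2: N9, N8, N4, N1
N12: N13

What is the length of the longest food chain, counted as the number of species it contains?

One longest chain: N3 → N10 → N11 → N2 → N9.
It has 5 species and 4 links.

5 species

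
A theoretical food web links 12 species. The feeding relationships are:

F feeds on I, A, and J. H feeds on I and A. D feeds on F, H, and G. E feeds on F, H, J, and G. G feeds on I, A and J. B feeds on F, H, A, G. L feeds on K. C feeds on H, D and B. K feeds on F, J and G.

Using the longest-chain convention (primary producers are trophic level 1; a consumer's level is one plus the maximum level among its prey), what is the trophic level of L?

I is a producer → level 1.
G eats I (level 1); other prey at levels: A 1, J 1 → level 2.
K eats G (level 2); other prey at levels: J 1, F 2 → level 3.
L eats K → level 4.

Trophic level 4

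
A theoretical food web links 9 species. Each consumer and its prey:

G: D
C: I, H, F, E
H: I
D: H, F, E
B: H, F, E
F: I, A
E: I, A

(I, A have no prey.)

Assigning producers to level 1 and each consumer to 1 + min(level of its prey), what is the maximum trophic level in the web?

4

Producers (level 1): I, A.
Following each consumer down to its lowest-level prey: I → H → D → G (levels 1 through 4).
All prey of G (D 3) are at level 3 or above, so G is at level 1 + 3 = 4.
Every consumer has at least one prey at level 3 or below, so none exceeds level 4.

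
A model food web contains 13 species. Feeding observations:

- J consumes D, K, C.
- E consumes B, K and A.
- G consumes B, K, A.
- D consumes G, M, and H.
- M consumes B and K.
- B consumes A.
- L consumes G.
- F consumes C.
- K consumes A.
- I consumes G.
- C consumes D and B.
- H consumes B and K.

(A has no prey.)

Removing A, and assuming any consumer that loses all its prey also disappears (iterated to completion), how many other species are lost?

12

Remove A.
Round 1: B (all prey gone), K (all prey gone) → extinct.
Round 2: E (all prey gone), G (all prey gone), H (all prey gone), M (all prey gone) → extinct.
Round 3: D (all prey gone), I (all prey gone), L (all prey gone) → extinct.
Round 4: C (all prey gone) → extinct.
Round 5: J (all prey gone), F (all prey gone) → extinct.
No further losses. Total secondary extinctions: 12.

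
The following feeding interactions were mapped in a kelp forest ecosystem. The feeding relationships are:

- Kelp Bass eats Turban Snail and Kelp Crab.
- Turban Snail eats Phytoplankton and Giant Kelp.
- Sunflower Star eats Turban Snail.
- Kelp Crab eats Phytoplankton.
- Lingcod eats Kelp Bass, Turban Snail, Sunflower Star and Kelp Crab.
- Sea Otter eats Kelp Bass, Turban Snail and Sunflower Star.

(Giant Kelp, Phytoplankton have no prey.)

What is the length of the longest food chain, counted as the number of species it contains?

One longest chain: Giant Kelp → Turban Snail → Sunflower Star → Sea Otter.
It has 4 species and 3 links.

4 species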